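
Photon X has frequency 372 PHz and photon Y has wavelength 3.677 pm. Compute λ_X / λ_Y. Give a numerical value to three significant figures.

219

λ_X = 8.059e-10 m (from frequency = 372 PHz, via λ = c/f).
λ_Y = 3.677e-12 m (from wavelength = 3.677 pm, via λ given directly).
Ratio = 8.059e-10 / 3.677e-12 = 219.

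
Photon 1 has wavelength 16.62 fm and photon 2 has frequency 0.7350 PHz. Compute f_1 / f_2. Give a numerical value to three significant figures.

2.45 × 10^7

f_1 = 1.804 × 10^22 Hz (from wavelength = 16.62 fm, via f = c/λ).
f_2 = 7.350 × 10^14 Hz (from frequency = 0.7350 PHz, via f given directly).
Ratio = 1.804 × 10^22 / 7.350 × 10^14 = 2.45 × 10^7.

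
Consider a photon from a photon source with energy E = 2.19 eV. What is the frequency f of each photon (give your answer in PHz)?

0.530 PHz

(h = 6.62607015e-34 J·s, 1 eV = 1.602176634e-19 J.)
In SI units: E = 2.19 eV = 3.5088e-19 J.
Since f = E/h for a photon, f = 5.295e14 Hz.
Converting to PHz: f = 0.5295 PHz ≈ 0.530 PHz.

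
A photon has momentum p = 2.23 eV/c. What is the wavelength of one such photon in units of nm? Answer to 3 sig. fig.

556 nm

(h = 6.62607015e-34 J·s, c = 2.99792458e8 m/s, 1 eV = 1.602176634e-19 J.)
Convert to SI: p = 2.23 eV/c = 1.1918e-27 kg·m/s.
Since λ = h/p for a photon, λ = 5.560e-7 m.
Converting to nm: λ = 556.0 nm ≈ 556 nm.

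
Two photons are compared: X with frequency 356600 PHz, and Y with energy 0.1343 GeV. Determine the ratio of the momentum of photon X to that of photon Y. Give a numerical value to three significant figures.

0.0110

p_X = 7.882e-22 kg·m/s (from frequency = 356600 PHz, via p = hf/c).
p_Y = 7.177e-20 kg·m/s (from energy = 0.1343 GeV, via p = E/c).
Ratio = 7.882e-22 / 7.177e-20 = 0.0110.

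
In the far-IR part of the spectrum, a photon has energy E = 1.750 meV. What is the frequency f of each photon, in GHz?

First convert: E = 1.750 meV = 2.8038e-22 J.
For a photon f = E/h, so f = 4.231e11 Hz.
Converting to GHz: f = 423.1 GHz ≈ 423 GHz.

423 GHz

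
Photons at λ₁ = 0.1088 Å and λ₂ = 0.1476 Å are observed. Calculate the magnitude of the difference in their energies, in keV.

Using E = hc/λ: E₁ = 1.8258 × 10^-14 J, E₂ = 1.3458 × 10^-14 J.
|ΔE| = |1.8258 × 10^-14 − 1.3458 × 10^-14| = 4.80 × 10^-15 J = 30.0 keV.

30.0 keV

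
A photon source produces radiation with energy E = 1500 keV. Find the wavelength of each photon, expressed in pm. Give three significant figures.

First convert: E = 1500 keV = 2.4033 × 10^-13 J.
Apply λ = hc/E: λ = 8.266 × 10^-13 m.
Converting to pm: λ = 0.8266 pm ≈ 0.827 pm.

0.827 pm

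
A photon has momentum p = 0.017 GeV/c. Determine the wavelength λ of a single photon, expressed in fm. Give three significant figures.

Take h = 6.62607015·10^-34 J·s, c = 2.99792458·10^8 m/s, 1 eV = 1.602176634·10^-19 J.
First convert: p = 0.017 GeV/c = 9.0853·10^-21 kg·m/s.
Apply λ = h/p: λ = 7.293·10^-14 m.
Converting to fm: λ = 72.93 fm ≈ 72.9 fm.

72.9 fm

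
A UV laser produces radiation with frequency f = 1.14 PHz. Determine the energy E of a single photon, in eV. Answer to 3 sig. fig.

4.71 eV

First convert: f = 1.14 PHz = 1.14·10^15 Hz.
For a photon E = hf, so E = 7.554·10^-19 J.
Converting to eV: E = 4.715 eV ≈ 4.71 eV.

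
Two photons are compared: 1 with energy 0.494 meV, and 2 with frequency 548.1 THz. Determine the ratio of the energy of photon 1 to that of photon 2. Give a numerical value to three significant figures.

2.18 × 10^-4

E_1 = 7.915 × 10^-23 J (from energy = 0.494 meV, via E given directly).
E_2 = 3.632 × 10^-19 J (from frequency = 548.1 THz, via E = hf).
Ratio = 7.915 × 10^-23 / 3.632 × 10^-19 = 2.18 × 10^-4.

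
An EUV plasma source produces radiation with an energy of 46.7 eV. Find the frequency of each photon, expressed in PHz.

11.3 PHz

Take h = 6.62607015 × 10^-34 J·s, 1 eV = 1.602176634 × 10^-19 J.
First convert: E = 46.7 eV = 7.4822 × 10^-18 J.
Since f = E/h for a photon, f = 1.129 × 10^16 Hz.
Converting to PHz: f = 11.29 PHz ≈ 11.3 PHz.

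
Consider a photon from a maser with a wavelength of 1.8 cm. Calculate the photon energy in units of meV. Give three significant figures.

0.0689 meV

Take h = 6.62607015 × 10^-34 J·s, c = 2.99792458 × 10^8 m/s, 1 eV = 1.602176634 × 10^-19 J.
Convert to SI: λ = 1.8 cm = 0.018 m.
Apply E = hc/λ: E = 1.104 × 10^-23 J.
Converting to meV: E = 0.06888 meV ≈ 0.0689 meV.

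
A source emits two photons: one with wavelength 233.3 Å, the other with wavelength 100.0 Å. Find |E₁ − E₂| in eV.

Using E = hc/λ: E₁ = 8.5146 × 10^-18 J, E₂ = 1.9864 × 10^-17 J.
|ΔE| = |8.5146 × 10^-18 − 1.9864 × 10^-17| = 1.13 × 10^-17 J = 70.8 eV.

70.8 eV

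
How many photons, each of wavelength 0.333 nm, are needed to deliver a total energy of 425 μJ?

7.12e11 photons

Per-photon energy: E = 5.965e-16 J (from wavelength = 0.333 nm).
N = E_total / E_photon = 4.25e-4 J / 5.965e-16 J = 7.12e11.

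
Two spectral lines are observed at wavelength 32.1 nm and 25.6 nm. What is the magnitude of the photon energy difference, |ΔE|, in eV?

Using E = hc/λ: E₁ = 6.188e-18 J, E₂ = 7.760e-18 J.
|ΔE| = |6.188e-18 − 7.760e-18| = 1.57e-18 J = 9.81 eV.

9.81 eV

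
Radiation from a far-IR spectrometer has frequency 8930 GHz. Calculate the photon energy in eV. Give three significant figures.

0.0369 eV

Use h = 6.62607015e-34 J·s, 1 eV = 1.602176634e-19 J.
In SI units: f = 8930 GHz = 8.93e12 Hz.
For a photon E = hf, so E = 5.917e-21 J.
Converting to eV: E = 0.03693 eV ≈ 0.0369 eV.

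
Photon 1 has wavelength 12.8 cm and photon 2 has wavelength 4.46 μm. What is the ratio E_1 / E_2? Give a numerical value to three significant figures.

E_1 = 1.552 × 10^-24 J (from wavelength = 12.8 cm, via E = hc/λ).
E_2 = 4.454 × 10^-20 J (from wavelength = 4.46 μm, via E = hc/λ).
Ratio = 1.552 × 10^-24 / 4.454 × 10^-20 = 3.48 × 10^-5.

3.48 × 10^-5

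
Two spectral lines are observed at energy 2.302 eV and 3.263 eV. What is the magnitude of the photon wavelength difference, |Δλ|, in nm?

Using λ = hc/E: λ₁ = 5.3859 × 10^-7 m, λ₂ = 3.7997 × 10^-7 m.
|Δλ| = |5.3859 × 10^-7 − 3.7997 × 10^-7| = 1.59 × 10^-7 m = 159 nm.

159 nm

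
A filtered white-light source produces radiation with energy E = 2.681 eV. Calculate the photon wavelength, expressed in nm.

462 nm

(h = 6.62607015 × 10^-34 J·s, c = 2.99792458 × 10^8 m/s, 1 eV = 1.602176634 × 10^-19 J.)
In SI units: E = 2.681 eV = 4.2954 × 10^-19 J.
Since λ = hc/E for a photon, λ = 4.625 × 10^-7 m.
Converting to nm: λ = 462.5 nm ≈ 462 nm.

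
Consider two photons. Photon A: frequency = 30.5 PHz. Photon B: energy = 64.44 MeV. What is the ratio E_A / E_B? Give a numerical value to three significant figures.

E_A = 2.021 × 10^-17 J (from frequency = 30.5 PHz, via E = hf).
E_B = 1.032 × 10^-11 J (from energy = 64.44 MeV, via E given directly).
Ratio = 2.021 × 10^-17 / 1.032 × 10^-11 = 1.96 × 10^-6.

1.96 × 10^-6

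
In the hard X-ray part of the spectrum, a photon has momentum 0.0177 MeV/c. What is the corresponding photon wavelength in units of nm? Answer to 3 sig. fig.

In SI units: p = 0.0177 MeV/c = 9.4594e-24 kg·m/s.
Apply λ = h/p: λ = 7.005e-11 m.
Converting to nm: λ = 0.07005 nm ≈ 0.0700 nm.

0.0700 nm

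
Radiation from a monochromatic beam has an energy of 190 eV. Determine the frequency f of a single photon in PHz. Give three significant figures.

Take h = 6.62607015e-34 J·s, 1 eV = 1.602176634e-19 J.
In SI units: E = 190 eV = 3.0441e-17 J.
The photon relation is f = E/h, giving f = 4.594e16 Hz.
Converting to PHz: f = 45.94 PHz ≈ 45.9 PHz.

45.9 PHz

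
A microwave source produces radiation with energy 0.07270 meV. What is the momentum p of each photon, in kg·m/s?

(c = 2.99792458e8 m/s, 1 eV = 1.602176634e-19 J.)
In SI units: E = 0.07270 meV = 1.1648e-23 J.
The photon relation is p = E/c, giving p = 3.885e-32 kg·m/s.
So p ≈ 3.89e-32 kg·m/s.

3.89e-32 kg·m/s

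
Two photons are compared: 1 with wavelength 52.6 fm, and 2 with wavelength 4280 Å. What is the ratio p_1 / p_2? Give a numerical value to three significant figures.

p_1 = 1.260e-20 kg·m/s (from wavelength = 52.6 fm, via p = h/λ).
p_2 = 1.548e-27 kg·m/s (from wavelength = 4280 Å, via p = h/λ).
Ratio = 1.260e-20 / 1.548e-27 = 8.14e6.

8.14e6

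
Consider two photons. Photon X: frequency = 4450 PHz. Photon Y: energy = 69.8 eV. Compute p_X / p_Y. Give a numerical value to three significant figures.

p_X = 9.835·10^-24 kg·m/s (from frequency = 4450 PHz, via p = hf/c).
p_Y = 3.730·10^-26 kg·m/s (from energy = 69.8 eV, via p = E/c).
Ratio = 9.835·10^-24 / 3.730·10^-26 = 264.

264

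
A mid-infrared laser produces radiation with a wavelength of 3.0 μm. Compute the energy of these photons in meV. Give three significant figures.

(h = 6.62607015e-34 J·s, c = 2.99792458e8 m/s, 1 eV = 1.602176634e-19 J.)
In SI units: λ = 3.0 μm = 3.0e-6 m.
Since E = hc/λ for a photon, E = 6.621e-20 J.
Converting to meV: E = 413.3 meV ≈ 413 meV.

413 meV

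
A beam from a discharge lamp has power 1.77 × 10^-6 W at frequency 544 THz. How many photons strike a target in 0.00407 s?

Total energy: E_total = P·t = 1.77 × 10^-6 × 0.00407 = 7.204 × 10^-9 J.
Per-photon energy: E = 3.605 × 10^-19 J.
N = E_total / E_photon = 2.00 × 10^10.

2.00 × 10^10 photons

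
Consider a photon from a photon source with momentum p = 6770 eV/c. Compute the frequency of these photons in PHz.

Take h = 6.62607015 × 10^-34 J·s, c = 2.99792458 × 10^8 m/s, 1 eV = 1.602176634 × 10^-19 J.
First convert: p = 6770 eV/c = 3.6181 × 10^-24 kg·m/s.
Apply f = pc/h: f = 1.637 × 10^18 Hz.
Converting to PHz: f = 1637 PHz ≈ 1640 PHz.

1640 PHz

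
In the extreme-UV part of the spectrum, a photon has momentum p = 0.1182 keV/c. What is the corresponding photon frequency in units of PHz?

28.6 PHz

(h = 6.62607015 × 10^-34 J·s, c = 2.99792458 × 10^8 m/s, 1 eV = 1.602176634 × 10^-19 J.)
Convert to SI: p = 0.1182 keV/c = 6.3169 × 10^-26 kg·m/s.
Since f = pc/h for a photon, f = 2.858 × 10^16 Hz.
Converting to PHz: f = 28.58 PHz ≈ 28.6 PHz.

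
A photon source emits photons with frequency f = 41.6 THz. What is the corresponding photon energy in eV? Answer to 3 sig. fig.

Convert to SI: f = 41.6 THz = 4.16e13 Hz.
For a photon E = hf, so E = 2.756e-20 J.
Converting to eV: E = 0.1720 eV ≈ 0.172 eV.

0.172 eV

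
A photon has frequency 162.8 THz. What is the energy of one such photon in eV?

0.673 eV

Take h = 6.62607015 × 10^-34 J·s, 1 eV = 1.602176634 × 10^-19 J.
Convert to SI: f = 162.8 THz = 1.628 × 10^14 Hz.
The photon relation is E = hf, giving E = 1.079 × 10^-19 J.
Converting to eV: E = 0.6733 eV ≈ 0.673 eV.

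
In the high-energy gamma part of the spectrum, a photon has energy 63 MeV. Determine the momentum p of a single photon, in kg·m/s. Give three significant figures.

In SI units: E = 63 MeV = 1.0094e-11 J.
The photon relation is p = E/c, giving p = 3.367e-20 kg·m/s.
So p ≈ 3.37e-20 kg·m/s.

3.37e-20 kg·m/s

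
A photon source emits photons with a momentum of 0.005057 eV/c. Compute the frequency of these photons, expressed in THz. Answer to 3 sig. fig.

1.22 THz

Use h = 6.62607015·10^-34 J·s, c = 2.99792458·10^8 m/s, 1 eV = 1.602176634·10^-19 J.
Convert to SI: p = 0.005057 eV/c = 2.7026·10^-30 kg·m/s.
For a photon f = pc/h, so f = 1.223·10^12 Hz.
Converting to THz: f = 1.223 THz ≈ 1.22 THz.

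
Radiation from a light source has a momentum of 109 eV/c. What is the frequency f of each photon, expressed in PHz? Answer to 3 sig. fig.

First convert: p = 109 eV/c = 5.8253e-26 kg·m/s.
The photon relation is f = pc/h, giving f = 2.636e16 Hz.
Converting to PHz: f = 26.36 PHz ≈ 26.4 PHz.

26.4 PHz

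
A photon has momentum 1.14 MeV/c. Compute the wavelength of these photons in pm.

1.09 pm

In SI units: p = 1.14 MeV/c = 6.0925e-22 kg·m/s.
For a photon λ = h/p, so λ = 1.088e-12 m.
Converting to pm: λ = 1.088 pm ≈ 1.09 pm.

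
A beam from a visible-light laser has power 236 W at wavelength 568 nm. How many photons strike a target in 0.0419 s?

2.83 × 10^19 photons

Total energy: E_total = P·t = 236 × 0.0419 = 9.888 J.
Per-photon energy: E = 3.497 × 10^-19 J.
N = E_total / E_photon = 2.83 × 10^19.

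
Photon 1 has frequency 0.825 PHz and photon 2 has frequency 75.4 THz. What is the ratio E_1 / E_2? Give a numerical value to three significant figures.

10.9

E_1 = 5.467 × 10^-19 J (from frequency = 0.825 PHz, via E = hf).
E_2 = 4.996 × 10^-20 J (from frequency = 75.4 THz, via E = hf).
Ratio = 5.467 × 10^-19 / 4.996 × 10^-20 = 10.9.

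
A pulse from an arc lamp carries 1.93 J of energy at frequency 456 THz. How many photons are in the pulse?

Per-photon energy: E = 3.021 × 10^-19 J (from frequency = 456 THz).
N = E_total / E_photon = 1.93 J / 3.021 × 10^-19 J = 6.39 × 10^18.

6.39 × 10^18 photons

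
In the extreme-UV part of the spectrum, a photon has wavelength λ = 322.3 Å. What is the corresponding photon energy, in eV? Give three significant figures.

Use h = 6.62607015 × 10^-34 J·s, c = 2.99792458 × 10^8 m/s, 1 eV = 1.602176634 × 10^-19 J.
Convert to SI: λ = 322.3 Å = 3.223 × 10^-8 m.
Apply E = hc/λ: E = 6.163 × 10^-18 J.
Converting to eV: E = 38.47 eV ≈ 38.5 eV.

38.5 eV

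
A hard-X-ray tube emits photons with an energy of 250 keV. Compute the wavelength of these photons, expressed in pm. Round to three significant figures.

Take h = 6.62607015e-34 J·s, c = 2.99792458e8 m/s, 1 eV = 1.602176634e-19 J.
First convert: E = 250 keV = 4.0054e-14 J.
Since λ = hc/E for a photon, λ = 4.959e-12 m.
Converting to pm: λ = 4.959 pm ≈ 4.96 pm.

4.96 pm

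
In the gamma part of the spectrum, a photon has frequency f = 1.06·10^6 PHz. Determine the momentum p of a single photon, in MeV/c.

(h = 6.62607015·10^-34 J·s, c = 2.99792458·10^8 m/s, 1 eV = 1.602176634·10^-19 J.)
First convert: f = 1.06·10^6 PHz = 1.06·10^21 Hz.
The photon relation is p = hf/c, giving p = 2.343·10^-21 kg·m/s.
Converting to MeV/c: p = 4.384 MeV/c ≈ 4.38 MeV/c.

4.38 MeV/c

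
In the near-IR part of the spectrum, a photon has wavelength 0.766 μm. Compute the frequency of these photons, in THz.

(c = 2.99792458 × 10^8 m/s.)
First convert: λ = 0.766 μm = 7.66 × 10^-7 m.
Apply f = c/λ: f = 3.914 × 10^14 Hz.
Converting to THz: f = 391.4 THz ≈ 391 THz.

391 THz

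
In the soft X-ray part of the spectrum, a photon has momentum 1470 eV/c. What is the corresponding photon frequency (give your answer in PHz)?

355 PHz

In SI units: p = 1470 eV/c = 7.8561·10^-25 kg·m/s.
Apply f = pc/h: f = 3.554·10^17 Hz.
Converting to PHz: f = 355.4 PHz ≈ 355 PHz.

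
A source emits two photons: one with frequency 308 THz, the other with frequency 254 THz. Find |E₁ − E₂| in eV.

0.223 eV

Using E = hf: E₁ = 2.041e-19 J, E₂ = 1.683e-19 J.
|ΔE| = |2.041e-19 − 1.683e-19| = 3.58e-20 J = 0.223 eV.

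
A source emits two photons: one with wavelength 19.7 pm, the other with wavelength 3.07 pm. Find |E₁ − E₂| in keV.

341 keV

Using E = hc/λ: E₁ = 1.008e-14 J, E₂ = 6.471e-14 J.
|ΔE| = |1.008e-14 − 6.471e-14| = 5.46e-14 J = 341 keV.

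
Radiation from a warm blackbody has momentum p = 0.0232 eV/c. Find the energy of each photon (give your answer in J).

3.72e-21 J

(c = 2.99792458e8 m/s, 1 eV = 1.602176634e-19 J.)
Convert to SI: p = 0.0232 eV/c = 1.2399e-29 kg·m/s.
Since E = pc for a photon, E = 3.717e-21 J.
So E ≈ 3.72e-21 J.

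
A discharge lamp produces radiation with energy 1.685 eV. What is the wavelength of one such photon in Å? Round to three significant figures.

7360 Å

First convert: E = 1.685 eV = 2.6997·10^-19 J.
Since λ = hc/E for a photon, λ = 7.358·10^-7 m.
Converting to Å: λ = 7358 Å ≈ 7360 Å.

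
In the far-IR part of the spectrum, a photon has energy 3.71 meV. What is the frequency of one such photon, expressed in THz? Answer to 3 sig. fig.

0.897 THz

(h = 6.62607015e-34 J·s, 1 eV = 1.602176634e-19 J.)
First convert: E = 3.71 meV = 5.9441e-22 J.
Apply f = E/h: f = 8.971e11 Hz.
Converting to THz: f = 0.8971 THz ≈ 0.897 THz.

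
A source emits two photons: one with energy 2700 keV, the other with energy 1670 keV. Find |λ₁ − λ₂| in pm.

Using λ = hc/E: λ₁ = 4.592 × 10^-13 m, λ₂ = 7.424 × 10^-13 m.
|Δλ| = |4.592 × 10^-13 − 7.424 × 10^-13| = 2.83 × 10^-13 m = 0.283 pm.

0.283 pm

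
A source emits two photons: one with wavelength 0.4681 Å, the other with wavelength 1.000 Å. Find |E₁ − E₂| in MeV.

Using E = hc/λ: E₁ = 4.2436 × 10^-15 J, E₂ = 1.9864 × 10^-15 J.
|ΔE| = |4.2436 × 10^-15 − 1.9864 × 10^-15| = 2.26 × 10^-15 J = 0.0141 MeV.

0.0141 MeV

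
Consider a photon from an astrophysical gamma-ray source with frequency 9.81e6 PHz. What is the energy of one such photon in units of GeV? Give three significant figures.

First convert: f = 9.81e6 PHz = 9.81e21 Hz.
Apply E = hf: E = 6.500e-12 J.
Converting to GeV: E = 0.04057 GeV ≈ 0.0406 GeV.

0.0406 GeV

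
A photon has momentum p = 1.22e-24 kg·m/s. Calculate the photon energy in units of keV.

2.28 keV

For a photon E = pc, so E = 3.657e-16 J.
Converting to keV: E = 2.283 keV ≈ 2.28 keV.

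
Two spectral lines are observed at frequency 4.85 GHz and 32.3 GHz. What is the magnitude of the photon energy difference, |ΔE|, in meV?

0.114 meV

Using E = hf: E₁ = 3.214·10^-24 J, E₂ = 2.140·10^-23 J.
|ΔE| = |3.214·10^-24 − 2.140·10^-23| = 1.82·10^-23 J = 0.114 meV.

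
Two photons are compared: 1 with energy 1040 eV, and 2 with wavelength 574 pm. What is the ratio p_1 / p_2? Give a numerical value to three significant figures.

0.481

p_1 = 5.558·10^-25 kg·m/s (from energy = 1040 eV, via p = E/c).
p_2 = 1.154·10^-24 kg·m/s (from wavelength = 574 pm, via p = h/λ).
Ratio = 5.558·10^-25 / 1.154·10^-24 = 0.481.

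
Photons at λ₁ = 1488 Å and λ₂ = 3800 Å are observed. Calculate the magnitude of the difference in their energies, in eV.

5.07 eV

Using E = hc/λ: E₁ = 1.3350 × 10^-18 J, E₂ = 5.2275 × 10^-19 J.
|ΔE| = |1.3350 × 10^-18 − 5.2275 × 10^-19| = 8.12 × 10^-19 J = 5.07 eV.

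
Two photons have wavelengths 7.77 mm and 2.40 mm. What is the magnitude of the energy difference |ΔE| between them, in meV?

Using E = hc/λ: E₁ = 2.557e-23 J, E₂ = 8.277e-23 J.
|ΔE| = |2.557e-23 − 8.277e-23| = 5.72e-23 J = 0.357 meV.

0.357 meV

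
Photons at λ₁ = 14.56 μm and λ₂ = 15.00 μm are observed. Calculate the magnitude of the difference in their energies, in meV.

2.50 meV

Using E = hc/λ: E₁ = 1.3643 × 10^-20 J, E₂ = 1.3243 × 10^-20 J.
|ΔE| = |1.3643 × 10^-20 − 1.3243 × 10^-20| = 4.00 × 10^-22 J = 2.50 meV.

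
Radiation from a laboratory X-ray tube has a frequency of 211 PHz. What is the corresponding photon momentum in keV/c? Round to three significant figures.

Convert to SI: f = 211 PHz = 2.11·10^17 Hz.
Apply p = hf/c: p = 4.664·10^-25 kg·m/s.
Converting to keV/c: p = 0.8726 keV/c ≈ 0.873 keV/c.

0.873 keV/c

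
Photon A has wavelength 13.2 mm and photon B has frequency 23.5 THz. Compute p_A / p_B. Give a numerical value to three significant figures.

p_A = 5.020·10^-32 kg·m/s (from wavelength = 13.2 mm, via p = h/λ).
p_B = 5.194·10^-29 kg·m/s (from frequency = 23.5 THz, via p = hf/c).
Ratio = 5.020·10^-32 / 5.194·10^-29 = 9.66·10^-4.

9.66·10^-4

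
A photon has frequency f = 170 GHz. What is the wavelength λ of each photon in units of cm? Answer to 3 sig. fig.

0.176 cm

(c = 2.99792458·10^8 m/s.)
In SI units: f = 170 GHz = 1.7·10^11 Hz.
Since λ = c/f for a photon, λ = 0.001763 m.
Converting to cm: λ = 0.1763 cm ≈ 0.176 cm.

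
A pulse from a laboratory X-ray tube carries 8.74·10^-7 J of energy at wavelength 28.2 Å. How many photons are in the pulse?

1.24·10^10 photons

Per-photon energy: E = 7.044·10^-17 J (from wavelength = 28.2 Å).
N = E_total / E_photon = 8.74·10^-7 J / 7.044·10^-17 J = 1.24·10^10.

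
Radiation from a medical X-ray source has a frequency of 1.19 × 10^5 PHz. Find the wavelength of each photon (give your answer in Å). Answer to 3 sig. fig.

Take c = 2.99792458 × 10^8 m/s.
First convert: f = 1.19 × 10^5 PHz = 1.19 × 10^20 Hz.
For a photon λ = c/f, so λ = 2.519 × 10^-12 m.
Converting to Å: λ = 0.02519 Å ≈ 0.0252 Å.

0.0252 Å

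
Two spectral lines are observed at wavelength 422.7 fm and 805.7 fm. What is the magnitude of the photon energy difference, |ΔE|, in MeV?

1.39 MeV

Using E = hc/λ: E₁ = 4.6994 × 10^-13 J, E₂ = 2.4655 × 10^-13 J.
|ΔE| = |4.6994 × 10^-13 − 2.4655 × 10^-13| = 2.23 × 10^-13 J = 1.39 MeV.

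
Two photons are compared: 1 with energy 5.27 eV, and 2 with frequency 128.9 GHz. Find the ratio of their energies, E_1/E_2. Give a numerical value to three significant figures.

9890

E_1 = 8.443 × 10^-19 J (from energy = 5.27 eV, via E given directly).
E_2 = 8.541 × 10^-23 J (from frequency = 128.9 GHz, via E = hf).
Ratio = 8.443 × 10^-19 / 8.541 × 10^-23 = 9890.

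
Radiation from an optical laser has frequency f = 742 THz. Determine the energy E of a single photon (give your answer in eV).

First convert: f = 742 THz = 7.42 × 10^14 Hz.
Apply E = hf: E = 4.917 × 10^-19 J.
Converting to eV: E = 3.069 eV ≈ 3.07 eV.

3.07 eV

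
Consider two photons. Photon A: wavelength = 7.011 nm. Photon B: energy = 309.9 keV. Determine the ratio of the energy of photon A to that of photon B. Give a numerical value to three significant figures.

E_A = 2.833·10^-17 J (from wavelength = 7.011 nm, via E = hc/λ).
E_B = 4.965·10^-14 J (from energy = 309.9 keV, via E given directly).
Ratio = 2.833·10^-17 / 4.965·10^-14 = 5.71·10^-4.

5.71·10^-4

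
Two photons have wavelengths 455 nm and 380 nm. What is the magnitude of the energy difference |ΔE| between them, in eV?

0.538 eV

Using E = hc/λ: E₁ = 4.366e-19 J, E₂ = 5.227e-19 J.
|ΔE| = |4.366e-19 − 5.227e-19| = 8.62e-20 J = 0.538 eV.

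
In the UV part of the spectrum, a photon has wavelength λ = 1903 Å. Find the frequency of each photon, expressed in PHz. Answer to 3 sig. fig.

Take c = 2.99792458e8 m/s.
First convert: λ = 1903 Å = 1.903e-7 m.
The photon relation is f = c/λ, giving f = 1.575e15 Hz.
Converting to PHz: f = 1.575 PHz ≈ 1.58 PHz.

1.58 PHz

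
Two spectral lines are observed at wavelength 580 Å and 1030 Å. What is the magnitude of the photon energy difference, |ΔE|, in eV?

Using E = hc/λ: E₁ = 3.425 × 10^-18 J, E₂ = 1.929 × 10^-18 J.
|ΔE| = |3.425 × 10^-18 − 1.929 × 10^-18| = 1.50 × 10^-18 J = 9.34 eV.

9.34 eV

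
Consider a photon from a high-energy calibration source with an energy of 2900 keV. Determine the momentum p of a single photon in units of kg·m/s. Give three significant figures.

Convert to SI: E = 2900 keV = 4.6463·10^-13 J.
Apply p = E/c: p = 1.550·10^-21 kg·m/s.
So p ≈ 1.55·10^-21 kg·m/s.

1.55·10^-21 kg·m/s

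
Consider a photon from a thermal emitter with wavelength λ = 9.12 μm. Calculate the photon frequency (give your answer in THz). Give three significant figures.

32.9 THz

Convert to SI: λ = 9.12 μm = 9.12 × 10^-6 m.
For a photon f = c/λ, so f = 3.287 × 10^13 Hz.
Converting to THz: f = 32.87 THz ≈ 32.9 THz.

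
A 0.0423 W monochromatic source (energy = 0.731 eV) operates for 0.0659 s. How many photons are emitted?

2.38e16 photons

Total energy: E_total = P·t = 0.0423 × 0.0659 = 0.002788 J.
Per-photon energy: E = 1.171e-19 J.
N = E_total / E_photon = 2.38e16.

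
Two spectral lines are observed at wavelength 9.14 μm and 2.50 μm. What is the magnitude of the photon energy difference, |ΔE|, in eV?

Using E = hc/λ: E₁ = 2.173e-20 J, E₂ = 7.946e-20 J.
|ΔE| = |2.173e-20 − 7.946e-20| = 5.77e-20 J = 0.360 eV.

0.360 eV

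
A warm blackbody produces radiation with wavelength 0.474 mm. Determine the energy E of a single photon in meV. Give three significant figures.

Take h = 6.62607015e-34 J·s, c = 2.99792458e8 m/s, 1 eV = 1.602176634e-19 J.
Convert to SI: λ = 0.474 mm = 4.74e-4 m.
Since E = hc/λ for a photon, E = 4.191e-22 J.
Converting to meV: E = 2.616 meV ≈ 2.62 meV.

2.62 meV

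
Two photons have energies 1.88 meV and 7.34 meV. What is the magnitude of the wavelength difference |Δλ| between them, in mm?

Using λ = hc/E: λ₁ = 6.595e-4 m, λ₂ = 1.689e-4 m.
|Δλ| = |6.595e-4 − 1.689e-4| = 4.91e-4 m = 0.491 mm.

0.491 mm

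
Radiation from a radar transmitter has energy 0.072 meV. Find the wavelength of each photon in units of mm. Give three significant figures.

Use h = 6.62607015e-34 J·s, c = 2.99792458e8 m/s, 1 eV = 1.602176634e-19 J.
First convert: E = 0.072 meV = 1.1536e-23 J.
Apply λ = hc/E: λ = 0.01722 m.
Converting to mm: λ = 17.22 mm ≈ 17.2 mm.

17.2 mm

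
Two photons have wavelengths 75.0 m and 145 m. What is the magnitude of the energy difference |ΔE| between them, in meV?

Using E = hc/λ: E₁ = 2.649e-27 J, E₂ = 1.370e-27 J.
|ΔE| = |2.649e-27 − 1.370e-27| = 1.28e-27 J = 7.98e-6 meV.

7.98e-6 meV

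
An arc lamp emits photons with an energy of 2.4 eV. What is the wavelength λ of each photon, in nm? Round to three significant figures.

First convert: E = 2.4 eV = 3.8452 × 10^-19 J.
Since λ = hc/E for a photon, λ = 5.166 × 10^-7 m.
Converting to nm: λ = 516.6 nm ≈ 517 nm.

517 nm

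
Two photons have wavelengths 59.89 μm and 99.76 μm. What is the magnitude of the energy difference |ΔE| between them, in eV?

Using E = hc/λ: E₁ = 3.3168·10^-21 J, E₂ = 1.9912·10^-21 J.
|ΔE| = |3.3168·10^-21 − 1.9912·10^-21| = 1.33·10^-21 J = 8.27·10^-3 eV.

8.27·10^-3 eV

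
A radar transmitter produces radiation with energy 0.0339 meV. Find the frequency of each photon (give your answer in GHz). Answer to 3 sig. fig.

In SI units: E = 0.0339 meV = 5.4314 × 10^-24 J.
Since f = E/h for a photon, f = 8.197 × 10^9 Hz.
Converting to GHz: f = 8.197 GHz ≈ 8.20 GHz.

8.20 GHz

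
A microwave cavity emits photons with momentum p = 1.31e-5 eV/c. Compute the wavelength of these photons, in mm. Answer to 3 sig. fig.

(h = 6.62607015e-34 J·s, c = 2.99792458e8 m/s, 1 eV = 1.602176634e-19 J.)
In SI units: p = 1.31e-5 eV/c = 7.0010e-33 kg·m/s.
For a photon λ = h/p, so λ = 0.09464 m.
Converting to mm: λ = 94.64 mm ≈ 94.6 mm.

94.6 mm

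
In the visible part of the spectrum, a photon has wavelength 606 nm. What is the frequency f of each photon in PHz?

0.495 PHz

Take c = 2.99792458 × 10^8 m/s.
First convert: λ = 606 nm = 6.06 × 10^-7 m.
The photon relation is f = c/λ, giving f = 4.947 × 10^14 Hz.
Converting to PHz: f = 0.4947 PHz ≈ 0.495 PHz.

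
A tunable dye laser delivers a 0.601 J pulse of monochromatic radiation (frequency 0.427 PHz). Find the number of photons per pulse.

2.12 × 10^18 photons

Per-photon energy: E = 2.829 × 10^-19 J (from frequency = 0.427 PHz).
N = E_total / E_photon = 0.601 J / 2.829 × 10^-19 J = 2.12 × 10^18.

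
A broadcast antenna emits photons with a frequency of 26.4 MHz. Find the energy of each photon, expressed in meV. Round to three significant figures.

1.09e-4 meV

In SI units: f = 26.4 MHz = 2.64e7 Hz.
Apply E = hf: E = 1.749e-26 J.
Converting to meV: E = 1.092e-4 meV ≈ 1.09e-4 meV.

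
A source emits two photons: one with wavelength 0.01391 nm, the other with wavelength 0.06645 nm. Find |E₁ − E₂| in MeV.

0.0705 MeV

Using E = hc/λ: E₁ = 1.4281 × 10^-14 J, E₂ = 2.9894 × 10^-15 J.
|ΔE| = |1.4281 × 10^-14 − 2.9894 × 10^-15| = 1.13 × 10^-14 J = 0.0705 MeV.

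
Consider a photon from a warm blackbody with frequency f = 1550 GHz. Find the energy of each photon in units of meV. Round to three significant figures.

Take h = 6.62607015 × 10^-34 J·s, 1 eV = 1.602176634 × 10^-19 J.
First convert: f = 1550 GHz = 1.55 × 10^12 Hz.
Apply E = hf: E = 1.027 × 10^-21 J.
Converting to meV: E = 6.410 meV ≈ 6.41 meV.

6.41 meV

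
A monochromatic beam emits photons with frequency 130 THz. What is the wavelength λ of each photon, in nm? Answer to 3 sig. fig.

First convert: f = 130 THz = 1.3 × 10^14 Hz.
The photon relation is λ = c/f, giving λ = 2.306 × 10^-6 m.
Converting to nm: λ = 2306 nm ≈ 2310 nm.

2310 nm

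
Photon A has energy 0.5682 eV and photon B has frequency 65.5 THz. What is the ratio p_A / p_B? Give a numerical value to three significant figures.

2.10

p_A = 3.037 × 10^-28 kg·m/s (from energy = 0.5682 eV, via p = E/c).
p_B = 1.448 × 10^-28 kg·m/s (from frequency = 65.5 THz, via p = hf/c).
Ratio = 3.037 × 10^-28 / 1.448 × 10^-28 = 2.10.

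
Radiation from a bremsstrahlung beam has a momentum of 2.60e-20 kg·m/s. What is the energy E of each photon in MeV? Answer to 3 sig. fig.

48.7 MeV

Apply E = pc: E = 7.795e-12 J.
Converting to MeV: E = 48.65 MeV ≈ 48.7 MeV.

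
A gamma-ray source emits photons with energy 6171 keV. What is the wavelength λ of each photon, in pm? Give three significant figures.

0.201 pm

Convert to SI: E = 6171 keV = 9.8870e-13 J.
Since λ = hc/E for a photon, λ = 2.009e-13 m.
Converting to pm: λ = 0.2009 pm ≈ 0.201 pm.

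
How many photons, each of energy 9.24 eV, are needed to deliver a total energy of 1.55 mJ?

Per-photon energy: E = 1.480e-18 J (from energy = 9.24 eV).
N = E_total / E_photon = 0.00155 J / 1.480e-18 J = 1.05e15.

1.05e15 photons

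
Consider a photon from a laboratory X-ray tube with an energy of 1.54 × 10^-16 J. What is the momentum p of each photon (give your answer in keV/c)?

Use c = 2.99792458 × 10^8 m/s, 1 eV = 1.602176634 × 10^-19 J.
Since p = E/c for a photon, p = 5.137 × 10^-25 kg·m/s.
Converting to keV/c: p = 0.9612 keV/c ≈ 0.961 keV/c.

0.961 keV/c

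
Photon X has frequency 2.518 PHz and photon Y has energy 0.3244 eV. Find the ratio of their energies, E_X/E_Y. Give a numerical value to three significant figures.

32.1

E_X = 1.668 × 10^-18 J (from frequency = 2.518 PHz, via E = hf).
E_Y = 5.197 × 10^-20 J (from energy = 0.3244 eV, via E given directly).
Ratio = 1.668 × 10^-18 / 5.197 × 10^-20 = 32.1.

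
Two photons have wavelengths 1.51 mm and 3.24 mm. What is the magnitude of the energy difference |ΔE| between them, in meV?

Using E = hc/λ: E₁ = 1.316e-22 J, E₂ = 6.131e-23 J.
|ΔE| = |1.316e-22 − 6.131e-23| = 7.02e-23 J = 0.438 meV.

0.438 meV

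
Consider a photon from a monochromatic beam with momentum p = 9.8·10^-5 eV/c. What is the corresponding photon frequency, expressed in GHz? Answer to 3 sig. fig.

Convert to SI: p = 9.8·10^-5 eV/c = 5.2374·10^-32 kg·m/s.
For a photon f = pc/h, so f = 2.370·10^10 Hz.
Converting to GHz: f = 23.70 GHz ≈ 23.7 GHz.

23.7 GHz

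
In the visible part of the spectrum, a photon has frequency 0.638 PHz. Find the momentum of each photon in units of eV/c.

Take h = 6.62607015 × 10^-34 J·s, c = 2.99792458 × 10^8 m/s, 1 eV = 1.602176634 × 10^-19 J.
First convert: f = 0.638 PHz = 6.38 × 10^14 Hz.
For a photon p = hf/c, so p = 1.410 × 10^-27 kg·m/s.
Converting to eV/c: p = 2.639 eV/c ≈ 2.64 eV/c.

2.64 eV/c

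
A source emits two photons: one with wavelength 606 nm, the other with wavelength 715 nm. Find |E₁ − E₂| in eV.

0.312 eV

Using E = hc/λ: E₁ = 3.278·10^-19 J, E₂ = 2.778·10^-19 J.
|ΔE| = |3.278·10^-19 − 2.778·10^-19| = 5.00·10^-20 J = 0.312 eV.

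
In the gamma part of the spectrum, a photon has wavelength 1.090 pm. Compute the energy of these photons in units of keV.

Use h = 6.62607015 × 10^-34 J·s, c = 2.99792458 × 10^8 m/s, 1 eV = 1.602176634 × 10^-19 J.
First convert: λ = 1.090 pm = 1.090 × 10^-12 m.
The photon relation is E = hc/λ, giving E = 1.822 × 10^-13 J.
Converting to keV: E = 1137 keV ≈ 1140 keV.

1140 keV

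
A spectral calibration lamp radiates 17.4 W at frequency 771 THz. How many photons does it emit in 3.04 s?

Total energy: E_total = P·t = 17.4 × 3.04 = 52.90 J.
Per-photon energy: E = 5.109 × 10^-19 J.
N = E_total / E_photon = 1.04 × 10^20.

1.04 × 10^20 photons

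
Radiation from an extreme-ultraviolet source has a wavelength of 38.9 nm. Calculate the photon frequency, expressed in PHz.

Use c = 2.99792458e8 m/s.
In SI units: λ = 38.9 nm = 3.89e-8 m.
For a photon f = c/λ, so f = 7.707e15 Hz.
Converting to PHz: f = 7.707 PHz ≈ 7.71 PHz.

7.71 PHz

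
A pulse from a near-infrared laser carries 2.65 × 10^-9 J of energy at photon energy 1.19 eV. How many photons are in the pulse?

1.39 × 10^10 photons

Per-photon energy: E = 1.907 × 10^-19 J (from energy = 1.19 eV).
N = E_total / E_photon = 2.65 × 10^-9 J / 1.907 × 10^-19 J = 1.39 × 10^10.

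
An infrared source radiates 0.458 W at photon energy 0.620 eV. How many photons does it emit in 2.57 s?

1.18·10^19 photons

Total energy: E_total = P·t = 0.458 × 2.57 = 1.177 J.
Per-photon energy: E = 9.933·10^-20 J.
N = E_total / E_photon = 1.18·10^19.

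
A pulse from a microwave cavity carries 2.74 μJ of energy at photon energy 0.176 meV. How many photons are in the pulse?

Per-photon energy: E = 2.820·10^-23 J (from energy = 0.176 meV).
N = E_total / E_photon = 2.74·10^-6 J / 2.820·10^-23 J = 9.72·10^16.

9.72·10^16 photons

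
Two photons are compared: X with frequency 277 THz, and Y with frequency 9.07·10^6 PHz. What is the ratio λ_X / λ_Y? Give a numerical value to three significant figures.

3.27·10^7

λ_X = 1.082·10^-6 m (from frequency = 277 THz, via λ = c/f).
λ_Y = 3.305·10^-14 m (from frequency = 9.07·10^6 PHz, via λ = c/f).
Ratio = 1.082·10^-6 / 3.305·10^-14 = 3.27·10^7.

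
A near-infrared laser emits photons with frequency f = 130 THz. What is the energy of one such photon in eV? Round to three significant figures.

0.538 eV

(h = 6.62607015e-34 J·s, 1 eV = 1.602176634e-19 J.)
Convert to SI: f = 130 THz = 1.3e14 Hz.
Since E = hf for a photon, E = 8.614e-20 J.
Converting to eV: E = 0.5376 eV ≈ 0.538 eV.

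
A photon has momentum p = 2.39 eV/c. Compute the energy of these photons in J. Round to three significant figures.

3.83·10^-19 J

First convert: p = 2.39 eV/c = 1.2773·10^-27 kg·m/s.
The photon relation is E = pc, giving E = 3.829·10^-19 J.
So E ≈ 3.83·10^-19 J.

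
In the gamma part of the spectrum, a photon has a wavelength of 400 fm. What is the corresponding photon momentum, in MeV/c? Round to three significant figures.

Convert to SI: λ = 400 fm = 4.0e-13 m.
Since p = h/λ for a photon, p = 1.657e-21 kg·m/s.
Converting to MeV/c: p = 3.100 MeV/c ≈ 3.10 MeV/c.

3.10 MeV/c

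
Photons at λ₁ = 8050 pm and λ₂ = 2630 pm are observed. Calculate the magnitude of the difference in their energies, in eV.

317 eV

Using E = hc/λ: E₁ = 2.468e-17 J, E₂ = 7.553e-17 J.
|ΔE| = |2.468e-17 − 7.553e-17| = 5.09e-17 J = 317 eV.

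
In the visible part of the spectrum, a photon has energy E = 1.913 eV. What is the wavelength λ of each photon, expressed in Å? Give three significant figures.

6480 Å

In SI units: E = 1.913 eV = 3.0650·10^-19 J.
Apply λ = hc/E: λ = 6.481·10^-7 m.
Converting to Å: λ = 6481 Å ≈ 6480 Å.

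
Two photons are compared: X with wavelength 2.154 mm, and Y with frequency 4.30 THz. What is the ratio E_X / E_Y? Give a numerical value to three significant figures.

E_X = 9.222·10^-23 J (from wavelength = 2.154 mm, via E = hc/λ).
E_Y = 2.849·10^-21 J (from frequency = 4.30 THz, via E = hf).
Ratio = 9.222·10^-23 / 2.849·10^-21 = 0.0324.

0.0324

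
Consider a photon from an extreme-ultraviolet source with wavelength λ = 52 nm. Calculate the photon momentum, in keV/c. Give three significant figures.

Use h = 6.62607015 × 10^-34 J·s, c = 2.99792458 × 10^8 m/s, 1 eV = 1.602176634 × 10^-19 J.
Convert to SI: λ = 52 nm = 5.2 × 10^-8 m.
The photon relation is p = h/λ, giving p = 1.274 × 10^-26 kg·m/s.
Converting to keV/c: p = 0.02384 keV/c ≈ 0.0238 keV/c.

0.0238 keV/c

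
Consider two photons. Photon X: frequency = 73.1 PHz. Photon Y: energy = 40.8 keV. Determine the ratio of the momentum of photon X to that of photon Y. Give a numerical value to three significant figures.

p_X = 1.616e-25 kg·m/s (from frequency = 73.1 PHz, via p = hf/c).
p_Y = 2.180e-23 kg·m/s (from energy = 40.8 keV, via p = E/c).
Ratio = 1.616e-25 / 2.180e-23 = 7.41e-3.

7.41e-3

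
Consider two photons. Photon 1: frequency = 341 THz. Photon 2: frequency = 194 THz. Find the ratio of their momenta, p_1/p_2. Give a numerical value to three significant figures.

p_1 = 7.537e-28 kg·m/s (from frequency = 341 THz, via p = hf/c).
p_2 = 4.288e-28 kg·m/s (from frequency = 194 THz, via p = hf/c).
Ratio = 7.537e-28 / 4.288e-28 = 1.76.

1.76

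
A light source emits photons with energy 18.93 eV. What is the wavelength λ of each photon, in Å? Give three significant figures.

Use h = 6.62607015 × 10^-34 J·s, c = 2.99792458 × 10^8 m/s, 1 eV = 1.602176634 × 10^-19 J.
Convert to SI: E = 18.93 eV = 3.0329 × 10^-18 J.
Apply λ = hc/E: λ = 6.550 × 10^-8 m.
Converting to Å: λ = 655.0 Å ≈ 655 Å.

655 Å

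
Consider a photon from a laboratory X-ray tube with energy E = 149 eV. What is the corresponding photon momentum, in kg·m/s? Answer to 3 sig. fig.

7.96e-26 kg·m/s

(c = 2.99792458e8 m/s, 1 eV = 1.602176634e-19 J.)
First convert: E = 149 eV = 2.3872e-17 J.
Since p = E/c for a photon, p = 7.963e-26 kg·m/s.
So p ≈ 7.96e-26 kg·m/s.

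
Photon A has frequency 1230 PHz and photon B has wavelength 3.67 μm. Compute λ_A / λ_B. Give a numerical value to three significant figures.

λ_A = 2.437 × 10^-10 m (from frequency = 1230 PHz, via λ = c/f).
λ_B = 3.670 × 10^-6 m (from wavelength = 3.67 μm, via λ given directly).
Ratio = 2.437 × 10^-10 / 3.670 × 10^-6 = 6.64 × 10^-5.

6.64 × 10^-5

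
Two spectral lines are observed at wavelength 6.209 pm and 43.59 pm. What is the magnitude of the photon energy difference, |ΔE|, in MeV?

Using E = hc/λ: E₁ = 3.1993 × 10^-14 J, E₂ = 4.5571 × 10^-15 J.
|ΔE| = |3.1993 × 10^-14 − 4.5571 × 10^-15| = 2.74 × 10^-14 J = 0.171 MeV.

0.171 MeV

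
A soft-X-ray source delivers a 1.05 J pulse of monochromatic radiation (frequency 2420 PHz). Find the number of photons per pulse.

6.55e14 photons

Per-photon energy: E = 1.604e-15 J (from frequency = 2420 PHz).
N = E_total / E_photon = 1.05 J / 1.604e-15 J = 6.55e14.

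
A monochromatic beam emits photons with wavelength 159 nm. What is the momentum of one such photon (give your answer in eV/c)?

(h = 6.62607015 × 10^-34 J·s, c = 2.99792458 × 10^8 m/s, 1 eV = 1.602176634 × 10^-19 J.)
Convert to SI: λ = 159 nm = 1.59 × 10^-7 m.
The photon relation is p = h/λ, giving p = 4.167 × 10^-27 kg·m/s.
Converting to eV/c: p = 7.798 eV/c ≈ 7.80 eV/c.

7.80 eV/c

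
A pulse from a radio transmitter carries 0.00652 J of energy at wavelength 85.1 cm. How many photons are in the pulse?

Per-photon energy: E = 2.334e-25 J (from wavelength = 85.1 cm).
N = E_total / E_photon = 0.00652 J / 2.334e-25 J = 2.79e22.

2.79e22 photons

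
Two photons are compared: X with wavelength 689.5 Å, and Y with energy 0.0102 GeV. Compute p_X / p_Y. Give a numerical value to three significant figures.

1.76·10^-6

p_X = 9.610·10^-27 kg·m/s (from wavelength = 689.5 Å, via p = h/λ).
p_Y = 5.451·10^-21 kg·m/s (from energy = 0.0102 GeV, via p = E/c).
Ratio = 9.610·10^-27 / 5.451·10^-21 = 1.76·10^-6.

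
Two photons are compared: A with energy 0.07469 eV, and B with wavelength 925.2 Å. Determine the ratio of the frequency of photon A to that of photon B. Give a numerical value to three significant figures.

f_A = 1.806e13 Hz (from energy = 0.07469 eV, via f = E/h).
f_B = 3.240e15 Hz (from wavelength = 925.2 Å, via f = c/λ).
Ratio = 1.806e13 / 3.240e15 = 5.57e-3.

5.57e-3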